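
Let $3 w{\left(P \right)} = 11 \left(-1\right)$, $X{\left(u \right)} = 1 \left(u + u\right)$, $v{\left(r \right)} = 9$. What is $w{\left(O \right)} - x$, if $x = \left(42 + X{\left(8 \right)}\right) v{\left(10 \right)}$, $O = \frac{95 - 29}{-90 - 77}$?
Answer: $- \frac{1577}{3} \approx -525.67$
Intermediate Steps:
$O = - \frac{66}{167}$ ($O = \frac{66}{-167} = 66 \left(- \frac{1}{167}\right) = - \frac{66}{167} \approx -0.39521$)
$X{\left(u \right)} = 2 u$ ($X{\left(u \right)} = 1 \cdot 2 u = 2 u$)
$w{\left(P \right)} = - \frac{11}{3}$ ($w{\left(P \right)} = \frac{11 \left(-1\right)}{3} = \frac{1}{3} \left(-11\right) = - \frac{11}{3}$)
$x = 522$ ($x = \left(42 + 2 \cdot 8\right) 9 = \left(42 + 16\right) 9 = 58 \cdot 9 = 522$)
$w{\left(O \right)} - x = - \frac{11}{3} - 522 = - \frac{1577}{3}$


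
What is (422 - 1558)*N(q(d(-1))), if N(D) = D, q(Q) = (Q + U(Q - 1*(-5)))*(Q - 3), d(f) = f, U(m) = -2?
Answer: -13632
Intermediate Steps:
q(Q) = (-3 + Q)*(-2 + Q) (q(Q) = (Q - 2)*(Q - 3) = (-2 + Q)*(-3 + Q) = (-3 + Q)*(-2 + Q))
(422 - 1558)*N(q(d(-1))) = (422 - 1558)*(6 + (-1)**2 - 5*(-1)) = -1136*(6 + 1 + 5) = -1136*12 = -13632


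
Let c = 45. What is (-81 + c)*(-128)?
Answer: 4608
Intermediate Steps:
(-81 + c)*(-128) = (-81 + 45)*(-128) = -36*(-128) = 4608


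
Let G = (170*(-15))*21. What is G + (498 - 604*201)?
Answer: -174456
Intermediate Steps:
G = -53550 (G = -2550*21 = -53550)
G + (498 - 604*201) = -53550 + (498 - 604*201) = -53550 + (498 - 121404) = -53550 - 120906 = -174456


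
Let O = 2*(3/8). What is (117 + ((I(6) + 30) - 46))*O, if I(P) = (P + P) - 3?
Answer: 165/2 ≈ 82.500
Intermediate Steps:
I(P) = -3 + 2*P (I(P) = 2*P - 3 = -3 + 2*P)
O = ¾ (O = 2*(3*(⅛)) = 2*(3/8) = ¾ ≈ 0.75000)
(117 + ((I(6) + 30) - 46))*O = (117 + (((-3 + 2*6) + 30) - 46))*(¾) = (117 + (((-3 + 12) + 30) - 46))*(¾) = (117 + ((9 + 30) - 46))*(¾) = (117 + (39 - 46))*(¾) = (117 - 7)*(¾) = 110*(¾) = 165/2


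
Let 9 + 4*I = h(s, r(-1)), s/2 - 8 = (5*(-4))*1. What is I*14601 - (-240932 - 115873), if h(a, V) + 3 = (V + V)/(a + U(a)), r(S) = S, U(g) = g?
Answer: 10020931/32 ≈ 3.1315e+5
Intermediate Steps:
s = -24 (s = 16 + 2*((5*(-4))*1) = 16 + 2*(-20*1) = 16 + 2*(-20) = 16 - 40 = -24)
h(a, V) = -3 + V/a (h(a, V) = -3 + (V + V)/(a + a) = -3 + (2*V)/((2*a)) = -3 + (2*V)*(1/(2*a)) = -3 + V/a)
I = -287/96 (I = -9/4 + (-3 - 1/(-24))/4 = -9/4 + (-3 - 1*(-1/24))/4 = -9/4 + (-3 + 1/24)/4 = -9/4 + (¼)*(-71/24) = -9/4 - 71/96 = -287/96 ≈ -2.9896)
I*14601 - (-240932 - 115873) = -287/96*14601 - (-240932 - 115873) = -1396829/32 - 1*(-356805) = -1396829/32 + 356805 = 10020931/32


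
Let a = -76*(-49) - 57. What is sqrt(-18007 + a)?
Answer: 2*I*sqrt(3585) ≈ 119.75*I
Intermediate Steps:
a = 3667 (a = 3724 - 57 = 3667)
sqrt(-18007 + a) = sqrt(-18007 + 3667) = sqrt(-14340) = 2*I*sqrt(3585)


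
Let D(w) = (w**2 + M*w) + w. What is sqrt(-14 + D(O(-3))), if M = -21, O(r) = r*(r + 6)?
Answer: sqrt(247) ≈ 15.716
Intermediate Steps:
O(r) = r*(6 + r)
D(w) = w**2 - 20*w (D(w) = (w**2 - 21*w) + w = w**2 - 20*w)
sqrt(-14 + D(O(-3))) = sqrt(-14 + (-3*(6 - 3))*(-20 - 3*(6 - 3))) = sqrt(-14 + (-3*3)*(-20 - 3*3)) = sqrt(-14 - 9*(-20 - 9)) = sqrt(-14 - 9*(-29)) = sqrt(-14 + 261) = sqrt(247)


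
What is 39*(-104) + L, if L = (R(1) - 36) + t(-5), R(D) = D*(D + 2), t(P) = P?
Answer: -4094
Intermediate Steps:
R(D) = D*(2 + D)
L = -38 (L = (1*(2 + 1) - 36) - 5 = (1*3 - 36) - 5 = (3 - 36) - 5 = -33 - 5 = -38)
39*(-104) + L = 39*(-104) - 38 = -4056 - 38 = -4094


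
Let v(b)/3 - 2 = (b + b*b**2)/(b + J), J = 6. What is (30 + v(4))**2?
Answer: 79524/25 ≈ 3181.0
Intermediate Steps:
v(b) = 6 + 3*(b + b**3)/(6 + b) (v(b) = 6 + 3*((b + b*b**2)/(b + 6)) = 6 + 3*((b + b**3)/(6 + b)) = 6 + 3*(b + b**3)/(6 + b))
(30 + v(4))**2 = (30 + 3*(12 + 4**3 + 3*4)/(6 + 4))**2 = (30 + 3*(12 + 64 + 12)/10)**2 = (30 + 3*(1/10)*88)**2 = (30 + 132/5)**2 = (282/5)**2 = 79524/25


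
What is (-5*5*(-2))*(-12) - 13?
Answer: -613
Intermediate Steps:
(-5*5*(-2))*(-12) - 13 = -25*(-2)*(-12) - 13 = 50*(-12) - 13 = -600 - 13 = -613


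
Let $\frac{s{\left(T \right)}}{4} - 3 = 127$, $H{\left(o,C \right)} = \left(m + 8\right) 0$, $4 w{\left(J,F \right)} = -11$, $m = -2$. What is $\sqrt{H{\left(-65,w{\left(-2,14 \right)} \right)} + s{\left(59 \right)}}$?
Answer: $2 \sqrt{130} \approx 22.803$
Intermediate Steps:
$w{\left(J,F \right)} = - \frac{11}{4}$ ($w{\left(J,F \right)} = \frac{1}{4} \left(-11\right) = - \frac{11}{4}$)
$H{\left(o,C \right)} = 0$ ($H{\left(o,C \right)} = \left(-2 + 8\right) 0 = 6 \cdot 0 = 0$)
$s{\left(T \right)} = 520$ ($s{\left(T \right)} = 12 + 4 \cdot 127 = 12 + 508 = 520$)
$\sqrt{H{\left(-65,w{\left(-2,14 \right)} \right)} + s{\left(59 \right)}} = \sqrt{0 + 520} = \sqrt{520} = 2 \sqrt{130}$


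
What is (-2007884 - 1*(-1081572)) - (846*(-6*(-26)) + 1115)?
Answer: -1059403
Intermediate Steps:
(-2007884 - 1*(-1081572)) - (846*(-6*(-26)) + 1115) = (-2007884 + 1081572) - (846*156 + 1115) = -926312 - (131976 + 1115) = -926312 - 1*133091 = -926312 - 133091 = -1059403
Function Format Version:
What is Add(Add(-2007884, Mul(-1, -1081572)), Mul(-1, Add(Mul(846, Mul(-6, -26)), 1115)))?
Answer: -1059403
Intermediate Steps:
Add(Add(-2007884, Mul(-1, -1081572)), Mul(-1, Add(Mul(846, Mul(-6, -26)), 1115))) = Add(Add(-2007884, 1081572), Mul(-1, Add(Mul(846, 156), 1115))) = Add(-926312, Mul(-1, Add(131976, 1115))) = Add(-926312, Mul(-1, 133091)) = Add(-926312, -133091) = -1059403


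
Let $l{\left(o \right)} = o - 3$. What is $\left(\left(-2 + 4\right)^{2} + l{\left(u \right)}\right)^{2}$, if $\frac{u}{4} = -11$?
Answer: $1849$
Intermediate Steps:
$u = -44$ ($u = 4 \left(-11\right) = -44$)
$l{\left(o \right)} = -3 + o$ ($l{\left(o \right)} = o - 3 = -3 + o$)
$\left(\left(-2 + 4\right)^{2} + l{\left(u \right)}\right)^{2} = \left(\left(-2 + 4\right)^{2} - 47\right)^{2} = \left(2^{2} - 47\right)^{2} = \left(4 - 47\right)^{2} = \left(-43\right)^{2} = 1849$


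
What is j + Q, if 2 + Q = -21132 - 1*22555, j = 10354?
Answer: -33335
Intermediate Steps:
Q = -43689 (Q = -2 + (-21132 - 1*22555) = -2 + (-21132 - 22555) = -2 - 43687 = -43689)
j + Q = 10354 - 43689 = -33335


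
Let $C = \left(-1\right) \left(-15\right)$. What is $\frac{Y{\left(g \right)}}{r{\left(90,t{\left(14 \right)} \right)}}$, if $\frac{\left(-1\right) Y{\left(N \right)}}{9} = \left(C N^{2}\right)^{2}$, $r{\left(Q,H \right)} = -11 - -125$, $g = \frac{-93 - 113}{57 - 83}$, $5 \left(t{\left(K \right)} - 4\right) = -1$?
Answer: $- \frac{75971844675}{1085318} \approx -70000.0$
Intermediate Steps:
$t{\left(K \right)} = \frac{19}{5}$ ($t{\left(K \right)} = 4 + \frac{1}{5} \left(-1\right) = 4 - \frac{1}{5} = \frac{19}{5}$)
$g = \frac{103}{13}$ ($g = - \frac{206}{-26} = \left(-206\right) \left(- \frac{1}{26}\right) = \frac{103}{13} \approx 7.9231$)
$C = 15$
$r{\left(Q,H \right)} = 114$ ($r{\left(Q,H \right)} = -11 + 125 = 114$)
$Y{\left(N \right)} = - 2025 N^{4}$ ($Y{\left(N \right)} = - 9 \left(15 N^{2}\right)^{2} = - 9 \cdot 225 N^{4} = - 2025 N^{4}$)
$\frac{Y{\left(g \right)}}{r{\left(90,t{\left(14 \right)} \right)}} = \frac{\left(-2025\right) \left(\frac{103}{13}\right)^{4}}{114} = \left(-2025\right) \frac{112550881}{28561} \cdot \frac{1}{114} = \left(- \frac{227915534025}{28561}\right) \frac{1}{114} = - \frac{75971844675}{1085318}$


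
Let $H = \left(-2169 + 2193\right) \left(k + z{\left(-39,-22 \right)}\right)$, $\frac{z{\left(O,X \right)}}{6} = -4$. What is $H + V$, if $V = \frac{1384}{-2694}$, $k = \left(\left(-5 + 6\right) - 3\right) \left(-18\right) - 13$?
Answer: $- \frac{33020}{1347} \approx -24.514$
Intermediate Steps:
$z{\left(O,X \right)} = -24$ ($z{\left(O,X \right)} = 6 \left(-4\right) = -24$)
$k = 23$ ($k = \left(1 - 3\right) \left(-18\right) - 13 = \left(-2\right) \left(-18\right) - 13 = 36 - 13 = 23$)
$V = - \frac{692}{1347}$ ($V = 1384 \left(- \frac{1}{2694}\right) = - \frac{692}{1347} \approx -0.51373$)
$H = -24$ ($H = \left(-2169 + 2193\right) \left(23 - 24\right) = 24 \left(-1\right) = -24$)
$H + V = -24 - \frac{692}{1347} = - \frac{33020}{1347}$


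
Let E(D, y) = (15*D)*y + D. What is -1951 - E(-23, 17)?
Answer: 3937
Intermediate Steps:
E(D, y) = D + 15*D*y (E(D, y) = 15*D*y + D = D + 15*D*y)
-1951 - E(-23, 17) = -1951 - (-23)*(1 + 15*17) = -1951 - (-23)*(1 + 255) = -1951 - (-23)*256 = -1951 - 1*(-5888) = -1951 + 5888 = 3937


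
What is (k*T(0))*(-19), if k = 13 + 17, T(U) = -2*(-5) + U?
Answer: -5700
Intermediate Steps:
T(U) = 10 + U
k = 30
(k*T(0))*(-19) = (30*(10 + 0))*(-19) = (30*10)*(-19) = 300*(-19) = -5700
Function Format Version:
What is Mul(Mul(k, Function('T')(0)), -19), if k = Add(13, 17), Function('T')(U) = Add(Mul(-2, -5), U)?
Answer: -5700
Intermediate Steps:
Function('T')(U) = Add(10, U)
k = 30
Mul(Mul(k, Function('T')(0)), -19) = Mul(Mul(30, Add(10, 0)), -19) = Mul(Mul(30, 10), -19) = Mul(300, -19) = -5700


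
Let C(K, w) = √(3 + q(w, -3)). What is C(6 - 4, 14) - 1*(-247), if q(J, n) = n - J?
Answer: 247 + I*√14 ≈ 247.0 + 3.7417*I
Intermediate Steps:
C(K, w) = √(-w) (C(K, w) = √(3 + (-3 - w)) = √(-w))
C(6 - 4, 14) - 1*(-247) = √(-1*14) - 1*(-247) = √(-14) + 247 = I*√14 + 247 = 247 + I*√14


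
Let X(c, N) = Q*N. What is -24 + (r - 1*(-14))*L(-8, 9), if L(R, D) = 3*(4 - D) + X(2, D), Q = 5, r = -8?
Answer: 156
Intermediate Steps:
X(c, N) = 5*N
L(R, D) = 12 + 2*D (L(R, D) = 3*(4 - D) + 5*D = (12 - 3*D) + 5*D = 12 + 2*D)
-24 + (r - 1*(-14))*L(-8, 9) = -24 + (-8 - 1*(-14))*(12 + 2*9) = -24 + (-8 + 14)*(12 + 18) = -24 + 6*30 = -24 + 180 = 156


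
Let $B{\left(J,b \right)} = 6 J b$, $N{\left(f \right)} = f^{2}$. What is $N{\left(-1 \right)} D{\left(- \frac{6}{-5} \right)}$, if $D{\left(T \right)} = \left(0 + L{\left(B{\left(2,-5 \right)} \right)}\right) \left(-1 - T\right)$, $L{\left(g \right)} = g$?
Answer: $132$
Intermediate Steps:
$B{\left(J,b \right)} = 6 J b$
$D{\left(T \right)} = 60 + 60 T$ ($D{\left(T \right)} = \left(0 + 6 \cdot 2 \left(-5\right)\right) \left(-1 - T\right) = \left(0 - 60\right) \left(-1 - T\right) = - 60 \left(-1 - T\right) = 60 + 60 T$)
$N{\left(-1 \right)} D{\left(- \frac{6}{-5} \right)} = \left(-1\right)^{2} \left(60 + 60 \left(- \frac{6}{-5}\right)\right) = 1 \left(60 + 60 \left(\left(-6\right) \left(- \frac{1}{5}\right)\right)\right) = 1 \left(60 + 60 \cdot \frac{6}{5}\right) = 1 \left(60 + 72\right) = 1 \cdot 132 = 132$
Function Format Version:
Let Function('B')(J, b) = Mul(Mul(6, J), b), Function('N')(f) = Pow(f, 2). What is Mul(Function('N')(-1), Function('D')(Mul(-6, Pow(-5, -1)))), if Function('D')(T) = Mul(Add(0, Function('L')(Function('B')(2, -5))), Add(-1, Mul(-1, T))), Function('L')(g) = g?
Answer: 132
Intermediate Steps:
Function('B')(J, b) = Mul(6, J, b)
Function('D')(T) = Add(60, Mul(60, T)) (Function('D')(T) = Mul(Add(0, Mul(6, 2, -5)), Add(-1, Mul(-1, T))) = Mul(Add(0, -60), Add(-1, Mul(-1, T))) = Mul(-60, Add(-1, Mul(-1, T))) = Add(60, Mul(60, T)))
Mul(Function('N')(-1), Function('D')(Mul(-6, Pow(-5, -1)))) = Mul(Pow(-1, 2), Add(60, Mul(60, Mul(-6, Pow(-5, -1))))) = Mul(1, Add(60, Mul(60, Mul(-6, Rational(-1, 5))))) = Mul(1, Add(60, Mul(60, Rational(6, 5)))) = Mul(1, Add(60, 72)) = Mul(1, 132) = 132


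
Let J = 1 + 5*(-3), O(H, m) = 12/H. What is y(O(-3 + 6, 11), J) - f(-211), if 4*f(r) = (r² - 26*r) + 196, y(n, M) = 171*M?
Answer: -59779/4 ≈ -14945.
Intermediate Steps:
J = -14 (J = 1 - 15 = -14)
f(r) = 49 - 13*r/2 + r²/4 (f(r) = ((r² - 26*r) + 196)/4 = (196 + r² - 26*r)/4 = 49 - 13*r/2 + r²/4)
y(O(-3 + 6, 11), J) - f(-211) = 171*(-14) - (49 - 13/2*(-211) + (¼)*(-211)²) = -2394 - (49 + 2743/2 + (¼)*44521) = -2394 - (49 + 2743/2 + 44521/4) = -2394 - 1*50203/4 = -2394 - 50203/4 = -59779/4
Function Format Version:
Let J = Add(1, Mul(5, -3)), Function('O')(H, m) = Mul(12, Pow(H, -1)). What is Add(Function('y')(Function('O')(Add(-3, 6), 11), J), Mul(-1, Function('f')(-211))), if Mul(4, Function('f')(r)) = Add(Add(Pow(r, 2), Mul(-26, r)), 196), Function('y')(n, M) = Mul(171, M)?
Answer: Rational(-59779, 4) ≈ -14945.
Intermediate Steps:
J = -14 (J = Add(1, -15) = -14)
Function('f')(r) = Add(49, Mul(Rational(-13, 2), r), Mul(Rational(1, 4), Pow(r, 2))) (Function('f')(r) = Mul(Rational(1, 4), Add(Add(Pow(r, 2), Mul(-26, r)), 196)) = Mul(Rational(1, 4), Add(196, Pow(r, 2), Mul(-26, r))) = Add(49, Mul(Rational(-13, 2), r), Mul(Rational(1, 4), Pow(r, 2))))
Add(Function('y')(Function('O')(Add(-3, 6), 11), J), Mul(-1, Function('f')(-211))) = Add(Mul(171, -14), Mul(-1, Add(49, Mul(Rational(-13, 2), -211), Mul(Rational(1, 4), Pow(-211, 2))))) = Add(-2394, Mul(-1, Add(49, Rational(2743, 2), Mul(Rational(1, 4), 44521)))) = Add(-2394, Mul(-1, Add(49, Rational(2743, 2), Rational(44521, 4)))) = Add(-2394, Mul(-1, Rational(50203, 4))) = Add(-2394, Rational(-50203, 4)) = Rational(-59779, 4)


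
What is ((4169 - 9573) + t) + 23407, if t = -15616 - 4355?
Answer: -1968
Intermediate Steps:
t = -19971
((4169 - 9573) + t) + 23407 = ((4169 - 9573) - 19971) + 23407 = (-5404 - 19971) + 23407 = -25375 + 23407 = -1968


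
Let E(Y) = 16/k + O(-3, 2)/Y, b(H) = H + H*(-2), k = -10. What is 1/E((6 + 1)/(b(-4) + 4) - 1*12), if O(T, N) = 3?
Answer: -445/832 ≈ -0.53486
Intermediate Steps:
b(H) = -H (b(H) = H - 2*H = -H)
E(Y) = -8/5 + 3/Y (E(Y) = 16/(-10) + 3/Y = 16*(-⅒) + 3/Y = -8/5 + 3/Y)
1/E((6 + 1)/(b(-4) + 4) - 1*12) = 1/(-8/5 + 3/((6 + 1)/(-1*(-4) + 4) - 1*12)) = 1/(-8/5 + 3/(7/(4 + 4) - 12)) = 1/(-8/5 + 3/(7/8 - 12)) = 1/(-8/5 + 3/(-89/8)) = 1/(-8/5 + 3*(-8/89)) = 1/(-8/5 - 24/89) = 1/(-832/445) = -445/832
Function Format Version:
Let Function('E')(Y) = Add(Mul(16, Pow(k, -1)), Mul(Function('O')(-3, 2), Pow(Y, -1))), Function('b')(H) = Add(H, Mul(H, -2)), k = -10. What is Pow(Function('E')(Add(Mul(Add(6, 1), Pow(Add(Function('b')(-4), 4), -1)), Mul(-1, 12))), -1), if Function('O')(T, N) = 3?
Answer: Rational(-445, 832) ≈ -0.53486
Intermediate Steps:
Function('b')(H) = Mul(-1, H) (Function('b')(H) = Add(H, Mul(-2, H)) = Mul(-1, H))
Function('E')(Y) = Add(Rational(-8, 5), Mul(3, Pow(Y, -1))) (Function('E')(Y) = Add(Mul(16, Pow(-10, -1)), Mul(3, Pow(Y, -1))) = Add(Mul(16, Rational(-1, 10)), Mul(3, Pow(Y, -1))) = Add(Rational(-8, 5), Mul(3, Pow(Y, -1))))
Pow(Function('E')(Add(Mul(Add(6, 1), Pow(Add(Function('b')(-4), 4), -1)), Mul(-1, 12))), -1) = Pow(Add(Rational(-8, 5), Mul(3, Pow(Add(Mul(Add(6, 1), Pow(Add(Mul(-1, -4), 4), -1)), Mul(-1, 12)), -1))), -1) = Pow(Add(Rational(-8, 5), Mul(3, Pow(Add(Mul(7, Pow(Add(4, 4), -1)), -12), -1))), -1) = Pow(Add(Rational(-8, 5), Mul(3, Pow(Add(Mul(7, Pow(8, -1)), -12), -1))), -1) = Pow(Add(Rational(-8, 5), Mul(3, Pow(Add(Mul(7, Rational(1, 8)), -12), -1))), -1) = Pow(Add(Rational(-8, 5), Mul(3, Pow(Add(Rational(7, 8), -12), -1))), -1) = Pow(Add(Rational(-8, 5), Mul(3, Pow(Rational(-89, 8), -1))), -1) = Pow(Add(Rational(-8, 5), Mul(3, Rational(-8, 89))), -1) = Pow(Add(Rational(-8, 5), Rational(-24, 89)), -1) = Pow(Rational(-832, 445), -1) = Rational(-445, 832)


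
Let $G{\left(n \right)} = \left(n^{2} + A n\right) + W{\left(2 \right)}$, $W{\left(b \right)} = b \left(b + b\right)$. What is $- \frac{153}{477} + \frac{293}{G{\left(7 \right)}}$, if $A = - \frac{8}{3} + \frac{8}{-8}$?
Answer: $\frac{44989}{4982} \approx 9.0303$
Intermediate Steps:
$W{\left(b \right)} = 2 b^{2}$ ($W{\left(b \right)} = b 2 b = 2 b^{2}$)
$A = - \frac{11}{3}$ ($A = \left(-8\right) \frac{1}{3} + 8 \left(- \frac{1}{8}\right) = - \frac{8}{3} - 1 = - \frac{11}{3} \approx -3.6667$)
$G{\left(n \right)} = 8 + n^{2} - \frac{11 n}{3}$ ($G{\left(n \right)} = \left(n^{2} - \frac{11 n}{3}\right) + 2 \cdot 2^{2} = \left(n^{2} - \frac{11 n}{3}\right) + 2 \cdot 4 = \left(n^{2} - \frac{11 n}{3}\right) + 8 = 8 + n^{2} - \frac{11 n}{3}$)
$- \frac{153}{477} + \frac{293}{G{\left(7 \right)}} = - \frac{153}{477} + \frac{293}{8 + 7^{2} - \frac{77}{3}} = \left(-153\right) \frac{1}{477} + \frac{293}{8 + 49 - \frac{77}{3}} = - \frac{17}{53} + \frac{293}{\frac{94}{3}} = - \frac{17}{53} + 293 \cdot \frac{3}{94} = - \frac{17}{53} + \frac{879}{94} = \frac{44989}{4982}$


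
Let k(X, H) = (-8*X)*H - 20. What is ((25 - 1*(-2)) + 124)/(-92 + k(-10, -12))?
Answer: -151/1072 ≈ -0.14086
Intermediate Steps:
k(X, H) = -20 - 8*H*X (k(X, H) = -8*H*X - 20 = -20 - 8*H*X)
((25 - 1*(-2)) + 124)/(-92 + k(-10, -12)) = ((25 - 1*(-2)) + 124)/(-92 + (-20 - 8*(-12)*(-10))) = ((25 + 2) + 124)/(-92 + (-20 - 960)) = (27 + 124)/(-92 - 980) = 151/(-1072) = 151*(-1/1072) = -151/1072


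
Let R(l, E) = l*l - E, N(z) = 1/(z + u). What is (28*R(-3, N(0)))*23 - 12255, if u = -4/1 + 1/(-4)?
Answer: -107227/17 ≈ -6307.5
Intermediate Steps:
u = -17/4 (u = -4*1 + 1*(-¼) = -4 - ¼ = -17/4 ≈ -4.2500)
N(z) = 1/(-17/4 + z) (N(z) = 1/(z - 17/4) = 1/(-17/4 + z))
R(l, E) = l² - E
(28*R(-3, N(0)))*23 - 12255 = (28*((-3)² - 4/(-17 + 4*0)))*23 - 12255 = (28*(9 - 4/(-17 + 0)))*23 - 12255 = (28*(9 - 4/(-17)))*23 - 12255 = (28*(9 - 4*(-1)/17))*23 - 12255 = (28*(9 - 1*(-4/17)))*23 - 12255 = (28*(9 + 4/17))*23 - 12255 = (28*(157/17))*23 - 12255 = (4396/17)*23 - 12255 = 101108/17 - 12255 = -107227/17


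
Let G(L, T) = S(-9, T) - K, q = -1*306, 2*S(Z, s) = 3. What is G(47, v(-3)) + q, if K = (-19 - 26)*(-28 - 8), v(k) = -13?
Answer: -3849/2 ≈ -1924.5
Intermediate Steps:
S(Z, s) = 3/2 (S(Z, s) = (½)*3 = 3/2)
K = 1620 (K = -45*(-36) = 1620)
q = -306
G(L, T) = -3237/2 (G(L, T) = 3/2 - 1*1620 = 3/2 - 1620 = -3237/2)
G(47, v(-3)) + q = -3237/2 - 306 = -3849/2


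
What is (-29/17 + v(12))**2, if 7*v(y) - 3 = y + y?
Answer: 65536/14161 ≈ 4.6279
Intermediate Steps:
v(y) = 3/7 + 2*y/7 (v(y) = 3/7 + (y + y)/7 = 3/7 + (2*y)/7 = 3/7 + 2*y/7)
(-29/17 + v(12))**2 = (-29/17 + (3/7 + (2/7)*12))**2 = (-29*1/17 + (3/7 + 24/7))**2 = (-29/17 + 27/7)**2 = (256/119)**2 = 65536/14161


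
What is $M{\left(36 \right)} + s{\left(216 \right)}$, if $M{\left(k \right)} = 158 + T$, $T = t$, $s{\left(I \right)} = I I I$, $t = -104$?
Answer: $10077750$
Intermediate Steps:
$s{\left(I \right)} = I^{3}$ ($s{\left(I \right)} = I^{2} I = I^{3}$)
$T = -104$
$M{\left(k \right)} = 54$ ($M{\left(k \right)} = 158 - 104 = 54$)
$M{\left(36 \right)} + s{\left(216 \right)} = 54 + 216^{3} = 54 + 10077696 = 10077750$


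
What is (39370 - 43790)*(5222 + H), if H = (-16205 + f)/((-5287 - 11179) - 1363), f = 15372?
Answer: -58788444260/2547 ≈ -2.3081e+7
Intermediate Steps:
H = 119/2547 (H = (-16205 + 15372)/((-5287 - 11179) - 1363) = -833/(-16466 - 1363) = -833/(-17829) = -833*(-1/17829) = 119/2547 ≈ 0.046722)
(39370 - 43790)*(5222 + H) = (39370 - 43790)*(5222 + 119/2547) = -4420*13300553/2547 = -58788444260/2547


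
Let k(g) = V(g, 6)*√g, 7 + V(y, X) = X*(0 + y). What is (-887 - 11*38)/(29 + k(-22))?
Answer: -37845/425903 - 181395*I*√22/425903 ≈ -0.088858 - 1.9977*I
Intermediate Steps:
V(y, X) = -7 + X*y (V(y, X) = -7 + X*(0 + y) = -7 + X*y)
k(g) = √g*(-7 + 6*g) (k(g) = (-7 + 6*g)*√g = √g*(-7 + 6*g))
(-887 - 11*38)/(29 + k(-22)) = (-887 - 11*38)/(29 + √(-22)*(-7 + 6*(-22))) = (-887 - 418)/(29 + (I*√22)*(-7 - 132)) = -1305/(29 + (I*√22)*(-139)) = -1305/(29 - 139*I*√22)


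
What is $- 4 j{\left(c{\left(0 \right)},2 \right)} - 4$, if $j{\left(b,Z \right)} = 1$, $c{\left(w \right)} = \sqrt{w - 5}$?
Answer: $-8$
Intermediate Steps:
$c{\left(w \right)} = \sqrt{-5 + w}$
$- 4 j{\left(c{\left(0 \right)},2 \right)} - 4 = \left(-4\right) 1 - 4 = -4 - 4 = -8$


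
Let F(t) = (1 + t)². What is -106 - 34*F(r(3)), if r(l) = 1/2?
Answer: -365/2 ≈ -182.50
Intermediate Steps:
r(l) = ½
-106 - 34*F(r(3)) = -106 - 34*(1 + ½)² = -106 - 34*(3/2)² = -106 - 34*9/4 = -106 - 153/2 = -365/2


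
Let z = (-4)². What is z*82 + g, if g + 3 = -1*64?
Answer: 1245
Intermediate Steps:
z = 16
g = -67 (g = -3 - 1*64 = -3 - 64 = -67)
z*82 + g = 16*82 - 67 = 1312 - 67 = 1245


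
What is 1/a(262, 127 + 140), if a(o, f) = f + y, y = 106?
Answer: 1/373 ≈ 0.0026810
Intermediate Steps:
a(o, f) = 106 + f (a(o, f) = f + 106 = 106 + f)
1/a(262, 127 + 140) = 1/(106 + (127 + 140)) = 1/(106 + 267) = 1/373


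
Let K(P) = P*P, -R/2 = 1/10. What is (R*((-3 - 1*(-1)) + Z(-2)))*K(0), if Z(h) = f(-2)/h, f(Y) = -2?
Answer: 0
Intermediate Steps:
R = -⅕ (R = -2/10 = -2*⅒ = -⅕ ≈ -0.20000)
K(P) = P²
Z(h) = -2/h
(R*((-3 - 1*(-1)) + Z(-2)))*K(0) = -((-3 - 1*(-1)) - 2/(-2))/5*0² = -((-3 + 1) - 2*(-½))/5*0 = -(-2 + 1)/5*0 = -⅕*(-1)*0 = (⅕)*0 = 0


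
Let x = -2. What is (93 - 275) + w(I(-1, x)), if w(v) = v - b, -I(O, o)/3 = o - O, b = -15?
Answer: -164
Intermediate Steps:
I(O, o) = -3*o + 3*O (I(O, o) = -3*(o - O) = -3*o + 3*O)
w(v) = 15 + v (w(v) = v - 1*(-15) = v + 15 = 15 + v)
(93 - 275) + w(I(-1, x)) = (93 - 275) + (15 + (-3*(-2) + 3*(-1))) = -182 + (15 + (6 - 3)) = -182 + (15 + 3) = -182 + 18 = -164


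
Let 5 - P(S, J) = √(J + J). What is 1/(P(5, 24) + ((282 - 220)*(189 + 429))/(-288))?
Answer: -73752/9415681 + 2304*√3/9415681 ≈ -0.0074091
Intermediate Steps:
P(S, J) = 5 - √2*√J (P(S, J) = 5 - √(J + J) = 5 - √(2*J) = 5 - √2*√J)
1/(P(5, 24) + ((282 - 220)*(189 + 429))/(-288)) = 1/((5 - √2*√24) + ((282 - 220)*(189 + 429))/(-288)) = 1/((5 - √2*2*√6) + (62*618)*(-1/288)) = 1/((5 - 4*√3) + 38316*(-1/288)) = 1/((5 - 4*√3) - 3193/24) = 1/(-3073/24 - 4*√3)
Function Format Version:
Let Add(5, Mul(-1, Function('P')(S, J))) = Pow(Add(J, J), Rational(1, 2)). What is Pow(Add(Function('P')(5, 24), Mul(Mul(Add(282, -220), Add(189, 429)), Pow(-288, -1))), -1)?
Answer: Add(Rational(-73752, 9415681), Mul(Rational(2304, 9415681), Pow(3, Rational(1, 2)))) ≈ -0.0074091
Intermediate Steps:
Function('P')(S, J) = Add(5, Mul(-1, Pow(2, Rational(1, 2)), Pow(J, Rational(1, 2)))) (Function('P')(S, J) = Add(5, Mul(-1, Pow(Add(J, J), Rational(1, 2)))) = Add(5, Mul(-1, Pow(Mul(2, J), Rational(1, 2)))) = Add(5, Mul(-1, Mul(Pow(2, Rational(1, 2)), Pow(J, Rational(1, 2))))) = Add(5, Mul(-1, Pow(2, Rational(1, 2)), Pow(J, Rational(1, 2)))))
Pow(Add(Function('P')(5, 24), Mul(Mul(Add(282, -220), Add(189, 429)), Pow(-288, -1))), -1) = Pow(Add(Add(5, Mul(-1, Pow(2, Rational(1, 2)), Pow(24, Rational(1, 2)))), Mul(Mul(Add(282, -220), Add(189, 429)), Pow(-288, -1))), -1) = Pow(Add(Add(5, Mul(-1, Pow(2, Rational(1, 2)), Mul(2, Pow(6, Rational(1, 2))))), Mul(Mul(62, 618), Rational(-1, 288))), -1) = Pow(Add(Add(5, Mul(-4, Pow(3, Rational(1, 2)))), Mul(38316, Rational(-1, 288))), -1) = Pow(Add(Add(5, Mul(-4, Pow(3, Rational(1, 2)))), Rational(-3193, 24)), -1) = Pow(Add(Rational(-3073, 24), Mul(-4, Pow(3, Rational(1, 2)))), -1)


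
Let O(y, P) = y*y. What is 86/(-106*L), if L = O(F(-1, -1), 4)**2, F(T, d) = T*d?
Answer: -43/53 ≈ -0.81132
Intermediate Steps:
O(y, P) = y**2
L = 1 (L = ((-1*(-1))**2)**2 = (1**2)**2 = 1**2 = 1)
86/(-106*L) = 86/(-106*1) = 86/(-106) = -1/106*86 = -43/53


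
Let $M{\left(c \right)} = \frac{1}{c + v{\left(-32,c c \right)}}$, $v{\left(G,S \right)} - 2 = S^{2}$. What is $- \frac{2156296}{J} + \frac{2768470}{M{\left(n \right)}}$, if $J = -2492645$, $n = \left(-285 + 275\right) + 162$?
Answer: $\frac{3683619216612569311796}{2492645} \approx 1.4778 \cdot 10^{15}$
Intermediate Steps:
$n = 152$ ($n = -10 + 162 = 152$)
$v{\left(G,S \right)} = 2 + S^{2}$
$M{\left(c \right)} = \frac{1}{2 + c + c^{4}}$ ($M{\left(c \right)} = \frac{1}{c + \left(2 + \left(c c\right)^{2}\right)} = \frac{1}{c + \left(2 + \left(c^{2}\right)^{2}\right)} = \frac{1}{c + \left(2 + c^{4}\right)} = \frac{1}{2 + c + c^{4}}$)
$- \frac{2156296}{J} + \frac{2768470}{M{\left(n \right)}} = - \frac{2156296}{-2492645} + \frac{2768470}{\frac{1}{2 + 152 + 152^{4}}} = \left(-2156296\right) \left(- \frac{1}{2492645}\right) + \frac{2768470}{\frac{1}{2 + 152 + 533794816}} = \frac{2156296}{2492645} + \frac{2768470}{\frac{1}{533794970}} = \frac{2156296}{2492645} + 2768470 \frac{1}{\frac{1}{533794970}} = \frac{2156296}{2492645} + 2768470 \cdot 533794970 = \frac{2156296}{2492645} + 1477795360595900 = \frac{3683619216612569311796}{2492645}$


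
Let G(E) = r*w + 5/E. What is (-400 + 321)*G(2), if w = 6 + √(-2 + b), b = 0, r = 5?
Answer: -5135/2 - 395*I*√2 ≈ -2567.5 - 558.61*I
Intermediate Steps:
w = 6 + I*√2 (w = 6 + √(-2 + 0) = 6 + √(-2) = 6 + I*√2 ≈ 6.0 + 1.4142*I)
G(E) = 30 + 5/E + 5*I*√2 (G(E) = 5*(6 + I*√2) + 5/E = (30 + 5*I*√2) + 5/E = 30 + 5/E + 5*I*√2)
(-400 + 321)*G(2) = (-400 + 321)*(30 + 5/2 + 5*I*√2) = -79*(30 + 5*(½) + 5*I*√2) = -79*(30 + 5/2 + 5*I*√2) = -79*(65/2 + 5*I*√2) = -5135/2 - 395*I*√2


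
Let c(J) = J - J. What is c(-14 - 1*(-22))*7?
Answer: 0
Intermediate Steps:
c(J) = 0
c(-14 - 1*(-22))*7 = 0*7 = 0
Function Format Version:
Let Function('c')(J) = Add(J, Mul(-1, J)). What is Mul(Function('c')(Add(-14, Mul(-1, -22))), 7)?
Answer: 0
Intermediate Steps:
Function('c')(J) = 0
Mul(Function('c')(Add(-14, Mul(-1, -22))), 7) = Mul(0, 7) = 0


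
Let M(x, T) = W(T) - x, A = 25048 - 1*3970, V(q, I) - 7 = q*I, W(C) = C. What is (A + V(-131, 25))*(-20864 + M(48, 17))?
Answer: -372139950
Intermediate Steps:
V(q, I) = 7 + I*q (V(q, I) = 7 + q*I = 7 + I*q)
A = 21078 (A = 25048 - 3970 = 21078)
M(x, T) = T - x
(A + V(-131, 25))*(-20864 + M(48, 17)) = (21078 + (7 + 25*(-131)))*(-20864 + (17 - 1*48)) = (21078 + (7 - 3275))*(-20864 + (17 - 48)) = (21078 - 3268)*(-20864 - 31) = 17810*(-20895) = -372139950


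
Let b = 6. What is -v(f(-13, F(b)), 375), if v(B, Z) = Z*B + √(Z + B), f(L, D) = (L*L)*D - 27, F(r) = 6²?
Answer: -2271375 - 4*√402 ≈ -2.2715e+6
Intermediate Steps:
F(r) = 36
f(L, D) = -27 + D*L² (f(L, D) = L²*D - 27 = D*L² - 27 = -27 + D*L²)
v(B, Z) = √(B + Z) + B*Z (v(B, Z) = B*Z + √(B + Z) = √(B + Z) + B*Z)
-v(f(-13, F(b)), 375) = -(√((-27 + 36*(-13)²) + 375) + (-27 + 36*(-13)²)*375) = -(√((-27 + 36*169) + 375) + (-27 + 36*169)*375) = -(√((-27 + 6084) + 375) + (-27 + 6084)*375) = -(√(6057 + 375) + 6057*375) = -(√6432 + 2271375) = -(4*√402 + 2271375) = -(2271375 + 4*√402) = -2271375 - 4*√402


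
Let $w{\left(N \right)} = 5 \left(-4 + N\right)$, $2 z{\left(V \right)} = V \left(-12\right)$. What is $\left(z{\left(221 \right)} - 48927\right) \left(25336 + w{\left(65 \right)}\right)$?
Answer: $-1288537173$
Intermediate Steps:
$z{\left(V \right)} = - 6 V$ ($z{\left(V \right)} = \frac{V \left(-12\right)}{2} = \frac{\left(-12\right) V}{2} = - 6 V$)
$w{\left(N \right)} = -20 + 5 N$
$\left(z{\left(221 \right)} - 48927\right) \left(25336 + w{\left(65 \right)}\right) = \left(\left(-6\right) 221 - 48927\right) \left(25336 + \left(-20 + 5 \cdot 65\right)\right) = \left(-1326 - 48927\right) \left(25336 + \left(-20 + 325\right)\right) = - 50253 \left(25336 + 305\right) = \left(-50253\right) 25641 = -1288537173$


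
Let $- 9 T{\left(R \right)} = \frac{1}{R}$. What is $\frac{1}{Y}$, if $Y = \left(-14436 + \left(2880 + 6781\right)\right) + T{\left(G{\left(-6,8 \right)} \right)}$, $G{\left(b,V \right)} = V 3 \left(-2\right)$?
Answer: $- \frac{432}{2062799} \approx -0.00020942$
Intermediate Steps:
$G{\left(b,V \right)} = - 6 V$ ($G{\left(b,V \right)} = 3 V \left(-2\right) = - 6 V$)
$T{\left(R \right)} = - \frac{1}{9 R}$
$Y = - \frac{2062799}{432}$ ($Y = \left(-14436 + \left(2880 + 6781\right)\right) - \frac{1}{9 \left(\left(-6\right) 8\right)} = \left(-14436 + 9661\right) - \frac{1}{9 \left(-48\right)} = -4775 - - \frac{1}{432} = -4775 + \frac{1}{432} = - \frac{2062799}{432} \approx -4775.0$)
$\frac{1}{Y} = \frac{1}{- \frac{2062799}{432}} = - \frac{432}{2062799}$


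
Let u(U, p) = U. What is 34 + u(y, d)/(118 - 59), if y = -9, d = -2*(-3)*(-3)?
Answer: 1997/59 ≈ 33.847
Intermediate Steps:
d = -18 (d = 6*(-3) = -18)
34 + u(y, d)/(118 - 59) = 34 - 9/(118 - 59) = 34 - 9/59 = 1997/59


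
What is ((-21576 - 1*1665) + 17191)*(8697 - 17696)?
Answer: 54443950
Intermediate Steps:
((-21576 - 1*1665) + 17191)*(8697 - 17696) = ((-21576 - 1665) + 17191)*(-8999) = (-23241 + 17191)*(-8999) = -6050*(-8999) = 54443950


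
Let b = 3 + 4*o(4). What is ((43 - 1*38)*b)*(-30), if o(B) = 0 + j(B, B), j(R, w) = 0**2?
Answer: -450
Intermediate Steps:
j(R, w) = 0
o(B) = 0 (o(B) = 0 + 0 = 0)
b = 3 (b = 3 + 4*0 = 3 + 0 = 3)
((43 - 1*38)*b)*(-30) = ((43 - 1*38)*3)*(-30) = ((43 - 38)*3)*(-30) = (5*3)*(-30) = 15*(-30) = -450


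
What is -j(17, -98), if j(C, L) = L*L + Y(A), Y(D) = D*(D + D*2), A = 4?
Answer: -9652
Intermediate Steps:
Y(D) = 3*D² (Y(D) = D*(D + 2*D) = D*(3*D) = 3*D²)
j(C, L) = 48 + L² (j(C, L) = L*L + 3*4² = L² + 3*16 = L² + 48 = 48 + L²)
-j(17, -98) = -(48 + (-98)²) = -(48 + 9604) = -1*9652 = -9652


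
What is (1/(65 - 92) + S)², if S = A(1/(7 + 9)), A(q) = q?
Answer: 121/186624 ≈ 0.00064836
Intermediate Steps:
S = 1/16 (S = 1/(7 + 9) = 1/16 ≈ 0.062500)
(1/(65 - 92) + S)² = (1/(65 - 92) + 1/16)² = (1/(-27) + 1/16)² = (-1/27 + 1/16)² = (11/432)² = 121/186624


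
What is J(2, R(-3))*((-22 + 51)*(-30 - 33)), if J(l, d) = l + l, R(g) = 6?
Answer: -7308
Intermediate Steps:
J(l, d) = 2*l
J(2, R(-3))*((-22 + 51)*(-30 - 33)) = (2*2)*((-22 + 51)*(-30 - 33)) = 4*(29*(-63)) = 4*(-1827) = -7308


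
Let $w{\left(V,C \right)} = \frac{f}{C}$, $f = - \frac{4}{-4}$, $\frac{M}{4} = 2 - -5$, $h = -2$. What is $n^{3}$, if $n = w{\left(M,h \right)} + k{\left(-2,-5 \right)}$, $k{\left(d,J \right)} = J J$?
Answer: $\frac{117649}{8} \approx 14706.0$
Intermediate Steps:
$k{\left(d,J \right)} = J^{2}$
$M = 28$ ($M = 4 \left(2 - -5\right) = 4 \left(2 + 5\right) = 4 \cdot 7 = 28$)
$f = 1$ ($f = \left(-4\right) \left(- \frac{1}{4}\right) = 1$)
$w{\left(V,C \right)} = \frac{1}{C}$ ($w{\left(V,C \right)} = 1 \frac{1}{C} = \frac{1}{C}$)
$n = \frac{49}{2}$ ($n = \frac{1}{-2} + \left(-5\right)^{2} = - \frac{1}{2} + 25 = \frac{49}{2} \approx 24.5$)
$n^{3} = \left(\frac{49}{2}\right)^{3} = \frac{117649}{8}$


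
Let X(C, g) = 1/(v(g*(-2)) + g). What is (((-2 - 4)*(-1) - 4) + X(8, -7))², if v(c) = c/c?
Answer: 121/36 ≈ 3.3611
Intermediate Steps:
v(c) = 1
X(C, g) = 1/(1 + g)
(((-2 - 4)*(-1) - 4) + X(8, -7))² = (((-2 - 4)*(-1) - 4) + 1/(1 - 7))² = ((-6*(-1) - 4) + 1/(-6))² = ((6 - 4) - ⅙)² = (2 - ⅙)² = (11/6)² = 121/36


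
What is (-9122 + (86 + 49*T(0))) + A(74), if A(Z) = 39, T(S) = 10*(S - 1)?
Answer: -9487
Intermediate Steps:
T(S) = -10 + 10*S (T(S) = 10*(-1 + S) = -10 + 10*S)
(-9122 + (86 + 49*T(0))) + A(74) = (-9122 + (86 + 49*(-10 + 10*0))) + 39 = (-9122 + (86 + 49*(-10 + 0))) + 39 = (-9122 + (86 + 49*(-10))) + 39 = (-9122 + (86 - 490)) + 39 = (-9122 - 404) + 39 = -9526 + 39 = -9487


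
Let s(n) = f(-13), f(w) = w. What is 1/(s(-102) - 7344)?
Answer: -1/7357 ≈ -0.00013592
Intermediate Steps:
s(n) = -13
1/(s(-102) - 7344) = 1/(-13 - 7344) = 1/(-7357) = -1/7357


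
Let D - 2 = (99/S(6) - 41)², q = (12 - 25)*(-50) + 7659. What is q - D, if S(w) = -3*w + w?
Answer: 94103/16 ≈ 5881.4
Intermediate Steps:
S(w) = -2*w
q = 8309 (q = -13*(-50) + 7659 = 650 + 7659 = 8309)
D = 38841/16 (D = 2 + (99/((-2*6)) - 41)² = 2 + (99/(-12) - 41)² = 2 + (99*(-1/12) - 41)² = 2 + (-33/4 - 41)² = 2 + (-197/4)² = 2 + 38809/16 = 38841/16 ≈ 2427.6)
q - D = 8309 - 1*38841/16 = 8309 - 38841/16 = 94103/16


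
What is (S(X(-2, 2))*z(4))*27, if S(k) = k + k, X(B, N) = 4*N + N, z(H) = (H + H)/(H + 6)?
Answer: 432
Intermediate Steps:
z(H) = 2*H/(6 + H) (z(H) = (2*H)/(6 + H) = 2*H/(6 + H))
X(B, N) = 5*N
S(k) = 2*k
(S(X(-2, 2))*z(4))*27 = ((2*(5*2))*(2*4/(6 + 4)))*27 = ((2*10)*(2*4/10))*27 = (20*(2*4*(⅒)))*27 = (20*(⅘))*27 = 16*27 = 432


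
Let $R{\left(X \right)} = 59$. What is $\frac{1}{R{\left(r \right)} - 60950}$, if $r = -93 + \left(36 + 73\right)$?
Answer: $- \frac{1}{60891} \approx -1.6423 \cdot 10^{-5}$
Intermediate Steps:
$r = 16$ ($r = -93 + 109 = 16$)
$\frac{1}{R{\left(r \right)} - 60950} = \frac{1}{59 - 60950} = \frac{1}{-60891} = - \frac{1}{60891}$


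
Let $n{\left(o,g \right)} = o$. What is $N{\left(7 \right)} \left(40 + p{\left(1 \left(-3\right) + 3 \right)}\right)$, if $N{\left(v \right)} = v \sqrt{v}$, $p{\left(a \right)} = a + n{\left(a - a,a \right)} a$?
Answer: $280 \sqrt{7} \approx 740.81$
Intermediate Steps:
$p{\left(a \right)} = a$ ($p{\left(a \right)} = a + \left(a - a\right) a = a + 0 a = a + 0 = a$)
$N{\left(v \right)} = v^{\frac{3}{2}}$
$N{\left(7 \right)} \left(40 + p{\left(1 \left(-3\right) + 3 \right)}\right) = 7^{\frac{3}{2}} \left(40 + \left(1 \left(-3\right) + 3\right)\right) = 7 \sqrt{7} \left(40 + \left(-3 + 3\right)\right) = 7 \sqrt{7} \left(40 + 0\right) = 7 \sqrt{7} \cdot 40 = 280 \sqrt{7}$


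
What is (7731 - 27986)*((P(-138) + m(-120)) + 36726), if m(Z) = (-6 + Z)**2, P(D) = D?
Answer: -1062658320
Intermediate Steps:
(7731 - 27986)*((P(-138) + m(-120)) + 36726) = (7731 - 27986)*((-138 + (-6 - 120)**2) + 36726) = -20255*((-138 + (-126)**2) + 36726) = -20255*((-138 + 15876) + 36726) = -20255*(15738 + 36726) = -20255*52464 = -1062658320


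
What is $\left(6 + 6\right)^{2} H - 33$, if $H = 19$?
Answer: $2703$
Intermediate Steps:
$\left(6 + 6\right)^{2} H - 33 = \left(6 + 6\right)^{2} \cdot 19 - 33 = 12^{2} \cdot 19 - 33 = 144 \cdot 19 - 33 = 2736 - 33 = 2703$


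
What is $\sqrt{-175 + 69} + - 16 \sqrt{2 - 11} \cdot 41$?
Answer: $i \left(-1968 + \sqrt{106}\right) \approx - 1957.7 i$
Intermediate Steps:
$\sqrt{-175 + 69} + - 16 \sqrt{2 - 11} \cdot 41 = \sqrt{-106} + - 16 \sqrt{-9} \cdot 41 = i \sqrt{106} + - 16 \cdot 3 i 41 = i \sqrt{106} + - 48 i 41 = i \sqrt{106} - 1968 i = - 1968 i + i \sqrt{106}$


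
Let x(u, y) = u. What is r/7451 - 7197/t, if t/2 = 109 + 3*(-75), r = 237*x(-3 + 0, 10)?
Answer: 53459895/1728632 ≈ 30.926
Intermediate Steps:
r = -711 (r = 237*(-3 + 0) = 237*(-3) = -711)
t = -232 (t = 2*(109 + 3*(-75)) = 2*(109 - 225) = 2*(-116) = -232)
r/7451 - 7197/t = -711/7451 - 7197/(-232) = -711*1/7451 - 7197*(-1/232) = -711/7451 + 7197/232 = 53459895/1728632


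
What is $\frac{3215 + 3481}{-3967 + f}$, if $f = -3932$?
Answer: $- \frac{2232}{2633} \approx -0.8477$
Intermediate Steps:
$\frac{3215 + 3481}{-3967 + f} = \frac{3215 + 3481}{-3967 - 3932} = \frac{6696}{-7899} = 6696 \left(- \frac{1}{7899}\right) = - \frac{2232}{2633}$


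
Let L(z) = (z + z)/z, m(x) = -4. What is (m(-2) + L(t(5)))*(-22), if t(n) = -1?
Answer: 44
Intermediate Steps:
L(z) = 2 (L(z) = (2*z)/z = 2)
(m(-2) + L(t(5)))*(-22) = (-4 + 2)*(-22) = -2*(-22) = 44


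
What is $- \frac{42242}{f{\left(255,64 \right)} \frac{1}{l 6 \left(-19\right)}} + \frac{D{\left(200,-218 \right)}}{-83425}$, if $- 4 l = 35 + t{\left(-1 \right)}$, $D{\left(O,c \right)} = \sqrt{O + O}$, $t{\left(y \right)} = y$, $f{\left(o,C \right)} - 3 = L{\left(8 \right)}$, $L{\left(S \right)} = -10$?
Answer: $\frac{682958729102}{116795} \approx 5.8475 \cdot 10^{6}$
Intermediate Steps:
$f{\left(o,C \right)} = -7$ ($f{\left(o,C \right)} = 3 - 10 = -7$)
$D{\left(O,c \right)} = \sqrt{2} \sqrt{O}$ ($D{\left(O,c \right)} = \sqrt{2 O} = \sqrt{2} \sqrt{O}$)
$l = - \frac{17}{2}$ ($l = - \frac{35 - 1}{4} = \left(- \frac{1}{4}\right) 34 = - \frac{17}{2} \approx -8.5$)
$- \frac{42242}{f{\left(255,64 \right)} \frac{1}{l 6 \left(-19\right)}} + \frac{D{\left(200,-218 \right)}}{-83425} = - \frac{42242}{\left(-7\right) \frac{1}{\left(- \frac{17}{2}\right) 6 \left(-19\right)}} + \frac{\sqrt{2} \sqrt{200}}{-83425} = - \frac{42242}{\left(-7\right) \frac{1}{\left(-51\right) \left(-19\right)}} + \sqrt{2} \cdot 10 \sqrt{2} \left(- \frac{1}{83425}\right) = - \frac{42242}{\left(-7\right) \frac{1}{969}} + 20 \left(- \frac{1}{83425}\right) = - \frac{42242}{\left(-7\right) \frac{1}{969}} - \frac{4}{16685} = - \frac{42242}{- \frac{7}{969}} - \frac{4}{16685} = \left(-42242\right) \left(- \frac{969}{7}\right) - \frac{4}{16685} = \frac{40932498}{7} - \frac{4}{16685} = \frac{682958729102}{116795}$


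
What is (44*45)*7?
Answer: 13860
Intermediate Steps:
(44*45)*7 = 1980*7 = 13860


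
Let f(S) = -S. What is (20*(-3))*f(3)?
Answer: 180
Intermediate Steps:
(20*(-3))*f(3) = (20*(-3))*(-1*3) = -60*(-3) = 180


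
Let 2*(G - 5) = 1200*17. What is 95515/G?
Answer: 19103/2041 ≈ 9.3596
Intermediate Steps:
G = 10205 (G = 5 + (1200*17)/2 = 5 + (½)*20400 = 5 + 10200 = 10205)
95515/G = 95515/10205 = 95515*(1/10205) = 19103/2041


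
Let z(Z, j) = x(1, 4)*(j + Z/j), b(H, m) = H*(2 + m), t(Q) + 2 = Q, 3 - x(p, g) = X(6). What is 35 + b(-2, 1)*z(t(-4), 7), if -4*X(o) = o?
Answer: -916/7 ≈ -130.86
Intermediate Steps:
X(o) = -o/4
x(p, g) = 9/2 (x(p, g) = 3 - (-1)*6/4 = 3 - 1*(-3/2) = 3 + 3/2 = 9/2)
t(Q) = -2 + Q
z(Z, j) = 9*j/2 + 9*Z/(2*j) (z(Z, j) = 9*(j + Z/j)/2 = 9*j/2 + 9*Z/(2*j))
35 + b(-2, 1)*z(t(-4), 7) = 35 + (-2*(2 + 1))*((9/2)*((-2 - 4) + 7²)/7) = 35 + (-2*3)*((9/2)*(⅐)*(-6 + 49)) = 35 - 27*43/7 = 35 - 6*387/14 = 35 - 1161/7 = -916/7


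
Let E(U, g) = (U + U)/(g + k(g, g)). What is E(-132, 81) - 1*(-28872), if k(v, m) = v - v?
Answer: 779456/27 ≈ 28869.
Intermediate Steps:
k(v, m) = 0
E(U, g) = 2*U/g (E(U, g) = (U + U)/(g + 0) = (2*U)/g = 2*U/g)
E(-132, 81) - 1*(-28872) = 2*(-132)/81 - 1*(-28872) = 2*(-132)*(1/81) + 28872 = -88/27 + 28872 = 779456/27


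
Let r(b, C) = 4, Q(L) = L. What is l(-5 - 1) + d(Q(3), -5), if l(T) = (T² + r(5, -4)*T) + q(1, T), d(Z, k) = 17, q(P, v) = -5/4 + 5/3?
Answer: 353/12 ≈ 29.417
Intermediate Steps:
q(P, v) = 5/12 (q(P, v) = -5*¼ + 5*(⅓) = -5/4 + 5/3 = 5/12)
l(T) = 5/12 + T² + 4*T (l(T) = (T² + 4*T) + 5/12 = 5/12 + T² + 4*T)
l(-5 - 1) + d(Q(3), -5) = (5/12 + (-5 - 1)² + 4*(-5 - 1)) + 17 = (5/12 + (-6)² + 4*(-6)) + 17 = (5/12 + 36 - 24) + 17 = 149/12 + 17 = 353/12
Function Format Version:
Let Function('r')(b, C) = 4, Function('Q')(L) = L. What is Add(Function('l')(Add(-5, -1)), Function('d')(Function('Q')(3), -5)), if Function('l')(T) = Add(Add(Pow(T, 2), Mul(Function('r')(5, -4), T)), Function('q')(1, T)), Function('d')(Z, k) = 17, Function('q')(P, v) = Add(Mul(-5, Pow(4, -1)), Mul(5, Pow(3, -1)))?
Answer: Rational(353, 12) ≈ 29.417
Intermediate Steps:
Function('q')(P, v) = Rational(5, 12) (Function('q')(P, v) = Add(Mul(-5, Rational(1, 4)), Mul(5, Rational(1, 3))) = Add(Rational(-5, 4), Rational(5, 3)) = Rational(5, 12))
Function('l')(T) = Add(Rational(5, 12), Pow(T, 2), Mul(4, T)) (Function('l')(T) = Add(Add(Pow(T, 2), Mul(4, T)), Rational(5, 12)) = Add(Rational(5, 12), Pow(T, 2), Mul(4, T)))
Add(Function('l')(Add(-5, -1)), Function('d')(Function('Q')(3), -5)) = Add(Add(Rational(5, 12), Pow(Add(-5, -1), 2), Mul(4, Add(-5, -1))), 17) = Add(Add(Rational(5, 12), Pow(-6, 2), Mul(4, -6)), 17) = Add(Add(Rational(5, 12), 36, -24), 17) = Add(Rational(149, 12), 17) = Rational(353, 12)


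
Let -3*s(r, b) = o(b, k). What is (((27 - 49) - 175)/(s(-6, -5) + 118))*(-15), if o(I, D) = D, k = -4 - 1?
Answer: 8865/359 ≈ 24.694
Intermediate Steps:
k = -5
s(r, b) = 5/3 (s(r, b) = -⅓*(-5) = 5/3)
(((27 - 49) - 175)/(s(-6, -5) + 118))*(-15) = (((27 - 49) - 175)/(5/3 + 118))*(-15) = ((-22 - 175)/(359/3))*(-15) = -197*3/359*(-15) = -591/359*(-15) = 8865/359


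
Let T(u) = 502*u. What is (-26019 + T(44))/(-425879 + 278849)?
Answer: 3931/147030 ≈ 0.026736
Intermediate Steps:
(-26019 + T(44))/(-425879 + 278849) = (-26019 + 502*44)/(-425879 + 278849) = (-26019 + 22088)/(-147030) = -3931*(-1/147030) = 3931/147030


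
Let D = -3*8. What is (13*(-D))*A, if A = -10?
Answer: -3120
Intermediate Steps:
D = -24
(13*(-D))*A = (13*(-1*(-24)))*(-10) = (13*24)*(-10) = 312*(-10) = -3120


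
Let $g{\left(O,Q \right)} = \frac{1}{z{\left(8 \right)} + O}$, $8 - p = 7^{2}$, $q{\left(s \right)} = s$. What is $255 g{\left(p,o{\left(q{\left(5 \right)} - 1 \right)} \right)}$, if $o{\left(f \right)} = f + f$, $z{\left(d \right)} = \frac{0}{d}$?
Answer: $- \frac{255}{41} \approx -6.2195$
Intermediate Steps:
$z{\left(d \right)} = 0$
$p = -41$ ($p = 8 - 7^{2} = 8 - 49 = -41$)
$o{\left(f \right)} = 2 f$
$g{\left(O,Q \right)} = \frac{1}{O}$ ($g{\left(O,Q \right)} = \frac{1}{0 + O} = \frac{1}{O}$)
$255 g{\left(p,o{\left(q{\left(5 \right)} - 1 \right)} \right)} = \frac{255}{-41} = 255 \left(- \frac{1}{41}\right) = - \frac{255}{41}$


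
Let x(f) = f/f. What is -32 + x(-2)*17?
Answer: -15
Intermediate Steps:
x(f) = 1
-32 + x(-2)*17 = -32 + 1*17 = -32 + 17 = -15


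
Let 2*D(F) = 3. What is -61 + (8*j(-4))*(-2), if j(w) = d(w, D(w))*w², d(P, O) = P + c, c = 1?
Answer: 707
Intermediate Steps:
D(F) = 3/2 (D(F) = (½)*3 = 3/2)
d(P, O) = 1 + P (d(P, O) = P + 1 = 1 + P)
j(w) = w²*(1 + w) (j(w) = (1 + w)*w² = w²*(1 + w))
-61 + (8*j(-4))*(-2) = -61 + (8*((-4)²*(1 - 4)))*(-2) = -61 + (8*(16*(-3)))*(-2) = -61 + (8*(-48))*(-2) = -61 - 384*(-2) = -61 + 768 = 707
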